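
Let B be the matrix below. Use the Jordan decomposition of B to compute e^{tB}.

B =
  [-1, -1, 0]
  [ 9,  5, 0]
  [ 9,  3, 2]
e^{tB} =
  [-3*t*exp(2*t) + exp(2*t), -t*exp(2*t), 0]
  [9*t*exp(2*t), 3*t*exp(2*t) + exp(2*t), 0]
  [9*t*exp(2*t), 3*t*exp(2*t), exp(2*t)]

Strategy: write B = P · J · P⁻¹ where J is a Jordan canonical form, so e^{tB} = P · e^{tJ} · P⁻¹, and e^{tJ} can be computed block-by-block.

B has Jordan form
J =
  [2, 1, 0]
  [0, 2, 0]
  [0, 0, 2]
(up to reordering of blocks).

Per-block formulas:
  For a 2×2 Jordan block J_2(2): exp(t · J_2(2)) = e^(2t)·(I + t·N), where N is the 2×2 nilpotent shift.
  For a 1×1 block at λ = 2: exp(t · [2]) = [e^(2t)].

After assembling e^{tJ} and conjugating by P, we get:

e^{tB} =
  [-3*t*exp(2*t) + exp(2*t), -t*exp(2*t), 0]
  [9*t*exp(2*t), 3*t*exp(2*t) + exp(2*t), 0]
  [9*t*exp(2*t), 3*t*exp(2*t), exp(2*t)]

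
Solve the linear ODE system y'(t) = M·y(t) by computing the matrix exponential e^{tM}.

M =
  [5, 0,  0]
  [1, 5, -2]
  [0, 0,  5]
e^{tM} =
  [exp(5*t), 0, 0]
  [t*exp(5*t), exp(5*t), -2*t*exp(5*t)]
  [0, 0, exp(5*t)]

Strategy: write M = P · J · P⁻¹ where J is a Jordan canonical form, so e^{tM} = P · e^{tJ} · P⁻¹, and e^{tJ} can be computed block-by-block.

M has Jordan form
J =
  [5, 1, 0]
  [0, 5, 0]
  [0, 0, 5]
(up to reordering of blocks).

Per-block formulas:
  For a 1×1 block at λ = 5: exp(t · [5]) = [e^(5t)].
  For a 2×2 Jordan block J_2(5): exp(t · J_2(5)) = e^(5t)·(I + t·N), where N is the 2×2 nilpotent shift.

After assembling e^{tJ} and conjugating by P, we get:

e^{tM} =
  [exp(5*t), 0, 0]
  [t*exp(5*t), exp(5*t), -2*t*exp(5*t)]
  [0, 0, exp(5*t)]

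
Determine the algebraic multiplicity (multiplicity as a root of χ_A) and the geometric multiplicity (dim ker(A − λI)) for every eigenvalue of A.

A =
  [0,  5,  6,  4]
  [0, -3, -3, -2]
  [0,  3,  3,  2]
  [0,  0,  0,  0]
λ = 0: alg = 4, geom = 2

Step 1 — factor the characteristic polynomial to read off the algebraic multiplicities:
  χ_A(x) = x^4

Step 2 — compute geometric multiplicities via the rank-nullity identity g(λ) = n − rank(A − λI):
  rank(A − (0)·I) = 2, so dim ker(A − (0)·I) = n − 2 = 2

Summary:
  λ = 0: algebraic multiplicity = 4, geometric multiplicity = 2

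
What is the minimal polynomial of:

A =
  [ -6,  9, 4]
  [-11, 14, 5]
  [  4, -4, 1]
x^3 - 9*x^2 + 27*x - 27

The characteristic polynomial is χ_A(x) = (x - 3)^3, so the eigenvalues are known. The minimal polynomial is
  m_A(x) = Π_λ (x − λ)^{k_λ}
where k_λ is the size of the *largest* Jordan block for λ (equivalently, the smallest k with (A − λI)^k v = 0 for every generalised eigenvector v of λ).

  λ = 3: largest Jordan block has size 3, contributing (x − 3)^3

So m_A(x) = (x - 3)^3 = x^3 - 9*x^2 + 27*x - 27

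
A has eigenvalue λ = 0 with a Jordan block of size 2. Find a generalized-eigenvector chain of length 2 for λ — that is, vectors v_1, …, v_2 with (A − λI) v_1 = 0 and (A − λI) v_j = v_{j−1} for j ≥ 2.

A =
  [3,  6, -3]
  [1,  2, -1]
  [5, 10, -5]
A Jordan chain for λ = 0 of length 2:
v_1 = (3, 1, 5)ᵀ
v_2 = (1, 0, 0)ᵀ

Let N = A − (0)·I. We want v_2 with N^2 v_2 = 0 but N^1 v_2 ≠ 0; then v_{j-1} := N · v_j for j = 2, …, 2.

Pick v_2 = (1, 0, 0)ᵀ.
Then v_1 = N · v_2 = (3, 1, 5)ᵀ.

Sanity check: (A − (0)·I) v_1 = (0, 0, 0)ᵀ = 0. ✓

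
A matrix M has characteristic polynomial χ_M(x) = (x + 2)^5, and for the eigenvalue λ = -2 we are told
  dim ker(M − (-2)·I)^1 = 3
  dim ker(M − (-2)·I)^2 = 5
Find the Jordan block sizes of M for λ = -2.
Block sizes for λ = -2: [2, 2, 1]

From the dimensions of kernels of powers, the number of Jordan blocks of size at least j is d_j − d_{j−1} where d_j = dim ker(N^j) (with d_0 = 0). Computing the differences gives [3, 2].
The number of blocks of size exactly k is (#blocks of size ≥ k) − (#blocks of size ≥ k + 1), so the partition is: 1 block(s) of size 1, 2 block(s) of size 2.
In nonincreasing order the block sizes are [2, 2, 1].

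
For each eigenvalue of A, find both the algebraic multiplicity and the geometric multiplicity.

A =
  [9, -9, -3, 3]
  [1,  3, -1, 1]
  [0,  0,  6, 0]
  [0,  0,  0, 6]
λ = 6: alg = 4, geom = 3

Step 1 — factor the characteristic polynomial to read off the algebraic multiplicities:
  χ_A(x) = (x - 6)^4

Step 2 — compute geometric multiplicities via the rank-nullity identity g(λ) = n − rank(A − λI):
  rank(A − (6)·I) = 1, so dim ker(A − (6)·I) = n − 1 = 3

Summary:
  λ = 6: algebraic multiplicity = 4, geometric multiplicity = 3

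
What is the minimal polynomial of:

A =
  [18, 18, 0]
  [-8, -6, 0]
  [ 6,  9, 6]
x^2 - 12*x + 36

The characteristic polynomial is χ_A(x) = (x - 6)^3, so the eigenvalues are known. The minimal polynomial is
  m_A(x) = Π_λ (x − λ)^{k_λ}
where k_λ is the size of the *largest* Jordan block for λ (equivalently, the smallest k with (A − λI)^k v = 0 for every generalised eigenvector v of λ).

  λ = 6: largest Jordan block has size 2, contributing (x − 6)^2

So m_A(x) = (x - 6)^2 = x^2 - 12*x + 36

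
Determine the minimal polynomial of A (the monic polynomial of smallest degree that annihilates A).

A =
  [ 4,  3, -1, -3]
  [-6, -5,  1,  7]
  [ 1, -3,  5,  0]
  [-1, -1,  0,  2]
x^4 - 6*x^3 + 9*x^2

The characteristic polynomial is χ_A(x) = x^2*(x - 3)^2, so the eigenvalues are known. The minimal polynomial is
  m_A(x) = Π_λ (x − λ)^{k_λ}
where k_λ is the size of the *largest* Jordan block for λ (equivalently, the smallest k with (A − λI)^k v = 0 for every generalised eigenvector v of λ).

  λ = 0: largest Jordan block has size 2, contributing (x − 0)^2
  λ = 3: largest Jordan block has size 2, contributing (x − 3)^2

So m_A(x) = x^2*(x - 3)^2 = x^4 - 6*x^3 + 9*x^2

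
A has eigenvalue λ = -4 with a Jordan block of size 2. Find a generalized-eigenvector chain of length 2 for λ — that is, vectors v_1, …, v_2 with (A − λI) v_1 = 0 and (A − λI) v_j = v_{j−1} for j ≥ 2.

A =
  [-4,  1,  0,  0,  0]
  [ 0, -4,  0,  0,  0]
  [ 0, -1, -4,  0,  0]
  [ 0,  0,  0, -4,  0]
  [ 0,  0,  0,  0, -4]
A Jordan chain for λ = -4 of length 2:
v_1 = (1, 0, -1, 0, 0)ᵀ
v_2 = (0, 1, 0, 0, 0)ᵀ

Let N = A − (-4)·I. We want v_2 with N^2 v_2 = 0 but N^1 v_2 ≠ 0; then v_{j-1} := N · v_j for j = 2, …, 2.

Pick v_2 = (0, 1, 0, 0, 0)ᵀ.
Then v_1 = N · v_2 = (1, 0, -1, 0, 0)ᵀ.

Sanity check: (A − (-4)·I) v_1 = (0, 0, 0, 0, 0)ᵀ = 0. ✓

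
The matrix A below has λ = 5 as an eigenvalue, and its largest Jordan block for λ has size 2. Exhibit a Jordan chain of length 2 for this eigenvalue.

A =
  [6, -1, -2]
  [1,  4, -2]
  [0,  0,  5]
A Jordan chain for λ = 5 of length 2:
v_1 = (1, 1, 0)ᵀ
v_2 = (1, 0, 0)ᵀ

Let N = A − (5)·I. We want v_2 with N^2 v_2 = 0 but N^1 v_2 ≠ 0; then v_{j-1} := N · v_j for j = 2, …, 2.

Pick v_2 = (1, 0, 0)ᵀ.
Then v_1 = N · v_2 = (1, 1, 0)ᵀ.

Sanity check: (A − (5)·I) v_1 = (0, 0, 0)ᵀ = 0. ✓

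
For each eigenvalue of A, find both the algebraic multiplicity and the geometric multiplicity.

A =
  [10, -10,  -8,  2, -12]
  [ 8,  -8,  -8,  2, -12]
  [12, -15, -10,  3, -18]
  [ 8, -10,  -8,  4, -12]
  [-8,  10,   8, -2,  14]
λ = 2: alg = 5, geom = 4

Step 1 — factor the characteristic polynomial to read off the algebraic multiplicities:
  χ_A(x) = (x - 2)^5

Step 2 — compute geometric multiplicities via the rank-nullity identity g(λ) = n − rank(A − λI):
  rank(A − (2)·I) = 1, so dim ker(A − (2)·I) = n − 1 = 4

Summary:
  λ = 2: algebraic multiplicity = 5, geometric multiplicity = 4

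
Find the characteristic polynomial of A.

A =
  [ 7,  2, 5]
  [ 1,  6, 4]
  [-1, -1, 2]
x^3 - 15*x^2 + 75*x - 125

Expanding det(x·I − A) (e.g. by cofactor expansion or by noting that A is similar to its Jordan form J, which has the same characteristic polynomial as A) gives
  χ_A(x) = x^3 - 15*x^2 + 75*x - 125
which factors as (x - 5)^3. The eigenvalues (with algebraic multiplicities) are λ = 5 with multiplicity 3.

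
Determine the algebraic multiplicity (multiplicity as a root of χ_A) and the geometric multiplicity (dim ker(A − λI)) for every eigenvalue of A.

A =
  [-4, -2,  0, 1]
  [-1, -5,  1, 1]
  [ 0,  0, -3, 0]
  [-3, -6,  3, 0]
λ = -3: alg = 4, geom = 2

Step 1 — factor the characteristic polynomial to read off the algebraic multiplicities:
  χ_A(x) = (x + 3)^4

Step 2 — compute geometric multiplicities via the rank-nullity identity g(λ) = n − rank(A − λI):
  rank(A − (-3)·I) = 2, so dim ker(A − (-3)·I) = n − 2 = 2

Summary:
  λ = -3: algebraic multiplicity = 4, geometric multiplicity = 2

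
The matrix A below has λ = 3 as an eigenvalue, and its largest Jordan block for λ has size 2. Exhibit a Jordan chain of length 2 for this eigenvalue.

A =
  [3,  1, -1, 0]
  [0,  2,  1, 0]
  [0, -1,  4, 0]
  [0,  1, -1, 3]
A Jordan chain for λ = 3 of length 2:
v_1 = (1, -1, -1, 1)ᵀ
v_2 = (0, 1, 0, 0)ᵀ

Let N = A − (3)·I. We want v_2 with N^2 v_2 = 0 but N^1 v_2 ≠ 0; then v_{j-1} := N · v_j for j = 2, …, 2.

Pick v_2 = (0, 1, 0, 0)ᵀ.
Then v_1 = N · v_2 = (1, -1, -1, 1)ᵀ.

Sanity check: (A − (3)·I) v_1 = (0, 0, 0, 0)ᵀ = 0. ✓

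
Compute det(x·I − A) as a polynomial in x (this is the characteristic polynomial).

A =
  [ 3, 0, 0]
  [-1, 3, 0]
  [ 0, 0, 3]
x^3 - 9*x^2 + 27*x - 27

Expanding det(x·I − A) (e.g. by cofactor expansion or by noting that A is similar to its Jordan form J, which has the same characteristic polynomial as A) gives
  χ_A(x) = x^3 - 9*x^2 + 27*x - 27
which factors as (x - 3)^3. The eigenvalues (with algebraic multiplicities) are λ = 3 with multiplicity 3.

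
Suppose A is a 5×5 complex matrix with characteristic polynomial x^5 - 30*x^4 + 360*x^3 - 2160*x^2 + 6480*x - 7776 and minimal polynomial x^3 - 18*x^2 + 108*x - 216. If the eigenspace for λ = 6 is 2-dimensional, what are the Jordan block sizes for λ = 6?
Block sizes for λ = 6: [3, 2]

Step 1 — from the characteristic polynomial, algebraic multiplicity of λ = 6 is 5. From dim ker(A − (6)·I) = 2, there are exactly 2 Jordan blocks for λ = 6.
Step 2 — from the minimal polynomial, the factor (x − 6)^3 tells us the largest block for λ = 6 has size 3.
Step 3 — with total size 5, 2 blocks, and largest block 3, the block sizes (in nonincreasing order) are [3, 2].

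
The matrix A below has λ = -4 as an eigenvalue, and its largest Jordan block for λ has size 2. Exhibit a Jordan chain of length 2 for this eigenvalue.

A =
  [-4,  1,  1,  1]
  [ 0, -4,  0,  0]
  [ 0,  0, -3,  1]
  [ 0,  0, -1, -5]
A Jordan chain for λ = -4 of length 2:
v_1 = (1, 0, 0, 0)ᵀ
v_2 = (0, 1, 0, 0)ᵀ

Let N = A − (-4)·I. We want v_2 with N^2 v_2 = 0 but N^1 v_2 ≠ 0; then v_{j-1} := N · v_j for j = 2, …, 2.

Pick v_2 = (0, 1, 0, 0)ᵀ.
Then v_1 = N · v_2 = (1, 0, 0, 0)ᵀ.

Sanity check: (A − (-4)·I) v_1 = (0, 0, 0, 0)ᵀ = 0. ✓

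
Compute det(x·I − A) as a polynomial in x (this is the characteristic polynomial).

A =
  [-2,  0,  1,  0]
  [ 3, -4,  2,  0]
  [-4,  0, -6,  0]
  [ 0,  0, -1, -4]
x^4 + 16*x^3 + 96*x^2 + 256*x + 256

Expanding det(x·I − A) (e.g. by cofactor expansion or by noting that A is similar to its Jordan form J, which has the same characteristic polynomial as A) gives
  χ_A(x) = x^4 + 16*x^3 + 96*x^2 + 256*x + 256
which factors as (x + 4)^4. The eigenvalues (with algebraic multiplicities) are λ = -4 with multiplicity 4.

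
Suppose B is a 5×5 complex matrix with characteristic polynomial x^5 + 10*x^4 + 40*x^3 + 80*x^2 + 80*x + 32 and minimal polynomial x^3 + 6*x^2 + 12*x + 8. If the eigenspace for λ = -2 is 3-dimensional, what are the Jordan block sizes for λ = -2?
Block sizes for λ = -2: [3, 1, 1]

Step 1 — from the characteristic polynomial, algebraic multiplicity of λ = -2 is 5. From dim ker(B − (-2)·I) = 3, there are exactly 3 Jordan blocks for λ = -2.
Step 2 — from the minimal polynomial, the factor (x + 2)^3 tells us the largest block for λ = -2 has size 3.
Step 3 — with total size 5, 3 blocks, and largest block 3, the block sizes (in nonincreasing order) are [3, 1, 1].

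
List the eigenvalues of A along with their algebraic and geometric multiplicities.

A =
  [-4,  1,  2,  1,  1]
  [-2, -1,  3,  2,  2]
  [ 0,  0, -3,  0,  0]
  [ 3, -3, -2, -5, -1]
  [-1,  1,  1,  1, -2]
λ = -3: alg = 5, geom = 2

Step 1 — factor the characteristic polynomial to read off the algebraic multiplicities:
  χ_A(x) = (x + 3)^5

Step 2 — compute geometric multiplicities via the rank-nullity identity g(λ) = n − rank(A − λI):
  rank(A − (-3)·I) = 3, so dim ker(A − (-3)·I) = n − 3 = 2

Summary:
  λ = -3: algebraic multiplicity = 5, geometric multiplicity = 2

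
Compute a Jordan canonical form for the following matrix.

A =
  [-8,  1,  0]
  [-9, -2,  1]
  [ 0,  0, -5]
J_3(-5)

The characteristic polynomial is
  det(x·I − A) = x^3 + 15*x^2 + 75*x + 125 = (x + 5)^3

Eigenvalues and multiplicities (the geometric multiplicity of λ is n − rank(A − λI), which equals the number of Jordan blocks for λ):
  λ = -5: algebraic multiplicity = 3, geometric multiplicity = 1

Determining the block sizes for each eigenvalue:
  λ = -5: one block (gm = 1), so the single block has size am = 3 → block sizes [3]

Assembling the blocks gives a Jordan form
J =
  [-5,  1,  0]
  [ 0, -5,  1]
  [ 0,  0, -5]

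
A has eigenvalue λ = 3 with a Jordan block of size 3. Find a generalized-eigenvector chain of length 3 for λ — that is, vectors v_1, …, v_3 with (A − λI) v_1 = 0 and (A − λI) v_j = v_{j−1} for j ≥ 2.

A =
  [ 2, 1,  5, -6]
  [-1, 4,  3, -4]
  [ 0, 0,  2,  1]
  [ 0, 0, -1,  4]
A Jordan chain for λ = 3 of length 3:
v_1 = (-1, -1, 0, 0)ᵀ
v_2 = (5, 3, -1, -1)ᵀ
v_3 = (0, 0, 1, 0)ᵀ

Let N = A − (3)·I. We want v_3 with N^3 v_3 = 0 but N^2 v_3 ≠ 0; then v_{j-1} := N · v_j for j = 3, …, 2.

Pick v_3 = (0, 0, 1, 0)ᵀ.
Then v_2 = N · v_3 = (5, 3, -1, -1)ᵀ.
Then v_1 = N · v_2 = (-1, -1, 0, 0)ᵀ.

Sanity check: (A − (3)·I) v_1 = (0, 0, 0, 0)ᵀ = 0. ✓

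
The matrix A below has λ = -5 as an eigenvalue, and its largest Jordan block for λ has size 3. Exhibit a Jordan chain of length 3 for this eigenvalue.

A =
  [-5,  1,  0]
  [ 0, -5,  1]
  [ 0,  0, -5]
A Jordan chain for λ = -5 of length 3:
v_1 = (1, 0, 0)ᵀ
v_2 = (0, 1, 0)ᵀ
v_3 = (0, 0, 1)ᵀ

Let N = A − (-5)·I. We want v_3 with N^3 v_3 = 0 but N^2 v_3 ≠ 0; then v_{j-1} := N · v_j for j = 3, …, 2.

Pick v_3 = (0, 0, 1)ᵀ.
Then v_2 = N · v_3 = (0, 1, 0)ᵀ.
Then v_1 = N · v_2 = (1, 0, 0)ᵀ.

Sanity check: (A − (-5)·I) v_1 = (0, 0, 0)ᵀ = 0. ✓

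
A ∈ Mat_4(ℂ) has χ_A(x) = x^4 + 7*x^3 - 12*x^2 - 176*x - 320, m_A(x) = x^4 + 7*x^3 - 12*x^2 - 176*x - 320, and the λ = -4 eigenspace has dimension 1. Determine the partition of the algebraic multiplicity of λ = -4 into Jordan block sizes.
Block sizes for λ = -4: [3]

Step 1 — from the characteristic polynomial, algebraic multiplicity of λ = -4 is 3. From dim ker(A − (-4)·I) = 1, there are exactly 1 Jordan blocks for λ = -4.
Step 2 — from the minimal polynomial, the factor (x + 4)^3 tells us the largest block for λ = -4 has size 3.
Step 3 — with total size 3, 1 blocks, and largest block 3, the block sizes (in nonincreasing order) are [3].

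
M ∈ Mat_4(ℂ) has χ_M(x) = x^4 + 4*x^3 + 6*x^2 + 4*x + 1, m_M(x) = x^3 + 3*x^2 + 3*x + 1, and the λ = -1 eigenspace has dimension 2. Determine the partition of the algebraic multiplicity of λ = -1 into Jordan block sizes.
Block sizes for λ = -1: [3, 1]

Step 1 — from the characteristic polynomial, algebraic multiplicity of λ = -1 is 4. From dim ker(M − (-1)·I) = 2, there are exactly 2 Jordan blocks for λ = -1.
Step 2 — from the minimal polynomial, the factor (x + 1)^3 tells us the largest block for λ = -1 has size 3.
Step 3 — with total size 4, 2 blocks, and largest block 3, the block sizes (in nonincreasing order) are [3, 1].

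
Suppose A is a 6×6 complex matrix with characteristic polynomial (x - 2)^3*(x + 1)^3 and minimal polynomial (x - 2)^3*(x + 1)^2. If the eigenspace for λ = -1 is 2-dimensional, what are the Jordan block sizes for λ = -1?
Block sizes for λ = -1: [2, 1]

Step 1 — from the characteristic polynomial, algebraic multiplicity of λ = -1 is 3. From dim ker(A − (-1)·I) = 2, there are exactly 2 Jordan blocks for λ = -1.
Step 2 — from the minimal polynomial, the factor (x + 1)^2 tells us the largest block for λ = -1 has size 2.
Step 3 — with total size 3, 2 blocks, and largest block 2, the block sizes (in nonincreasing order) are [2, 1].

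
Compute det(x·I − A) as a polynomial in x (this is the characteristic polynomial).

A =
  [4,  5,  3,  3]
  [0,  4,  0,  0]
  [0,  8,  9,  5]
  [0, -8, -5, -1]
x^4 - 16*x^3 + 96*x^2 - 256*x + 256

Expanding det(x·I − A) (e.g. by cofactor expansion or by noting that A is similar to its Jordan form J, which has the same characteristic polynomial as A) gives
  χ_A(x) = x^4 - 16*x^3 + 96*x^2 - 256*x + 256
which factors as (x - 4)^4. The eigenvalues (with algebraic multiplicities) are λ = 4 with multiplicity 4.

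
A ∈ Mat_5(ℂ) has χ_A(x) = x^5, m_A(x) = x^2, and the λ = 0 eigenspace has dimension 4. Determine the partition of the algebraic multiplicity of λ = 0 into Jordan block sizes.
Block sizes for λ = 0: [2, 1, 1, 1]

Step 1 — from the characteristic polynomial, algebraic multiplicity of λ = 0 is 5. From dim ker(A − (0)·I) = 4, there are exactly 4 Jordan blocks for λ = 0.
Step 2 — from the minimal polynomial, the factor (x − 0)^2 tells us the largest block for λ = 0 has size 2.
Step 3 — with total size 5, 4 blocks, and largest block 2, the block sizes (in nonincreasing order) are [2, 1, 1, 1].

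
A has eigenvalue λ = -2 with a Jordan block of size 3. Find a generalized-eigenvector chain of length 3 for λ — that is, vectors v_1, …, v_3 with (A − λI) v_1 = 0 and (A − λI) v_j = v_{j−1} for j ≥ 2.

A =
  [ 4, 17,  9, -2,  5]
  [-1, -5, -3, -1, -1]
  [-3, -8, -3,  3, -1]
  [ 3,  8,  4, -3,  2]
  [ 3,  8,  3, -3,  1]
A Jordan chain for λ = -2 of length 3:
v_1 = (1, 0, -1, 1, 1)ᵀ
v_2 = (6, -1, -3, 3, 3)ᵀ
v_3 = (1, 0, 0, 0, 0)ᵀ

Let N = A − (-2)·I. We want v_3 with N^3 v_3 = 0 but N^2 v_3 ≠ 0; then v_{j-1} := N · v_j for j = 3, …, 2.

Pick v_3 = (1, 0, 0, 0, 0)ᵀ.
Then v_2 = N · v_3 = (6, -1, -3, 3, 3)ᵀ.
Then v_1 = N · v_2 = (1, 0, -1, 1, 1)ᵀ.

Sanity check: (A − (-2)·I) v_1 = (0, 0, 0, 0, 0)ᵀ = 0. ✓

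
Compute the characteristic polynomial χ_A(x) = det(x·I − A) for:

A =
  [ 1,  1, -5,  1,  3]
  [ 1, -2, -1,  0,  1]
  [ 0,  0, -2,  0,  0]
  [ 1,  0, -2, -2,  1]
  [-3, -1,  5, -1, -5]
x^5 + 10*x^4 + 40*x^3 + 80*x^2 + 80*x + 32

Expanding det(x·I − A) (e.g. by cofactor expansion or by noting that A is similar to its Jordan form J, which has the same characteristic polynomial as A) gives
  χ_A(x) = x^5 + 10*x^4 + 40*x^3 + 80*x^2 + 80*x + 32
which factors as (x + 2)^5. The eigenvalues (with algebraic multiplicities) are λ = -2 with multiplicity 5.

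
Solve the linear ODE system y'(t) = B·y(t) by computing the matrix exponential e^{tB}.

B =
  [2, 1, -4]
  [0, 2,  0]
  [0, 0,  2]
e^{tB} =
  [exp(2*t), t*exp(2*t), -4*t*exp(2*t)]
  [0, exp(2*t), 0]
  [0, 0, exp(2*t)]

Strategy: write B = P · J · P⁻¹ where J is a Jordan canonical form, so e^{tB} = P · e^{tJ} · P⁻¹, and e^{tJ} can be computed block-by-block.

B has Jordan form
J =
  [2, 1, 0]
  [0, 2, 0]
  [0, 0, 2]
(up to reordering of blocks).

Per-block formulas:
  For a 2×2 Jordan block J_2(2): exp(t · J_2(2)) = e^(2t)·(I + t·N), where N is the 2×2 nilpotent shift.
  For a 1×1 block at λ = 2: exp(t · [2]) = [e^(2t)].

After assembling e^{tJ} and conjugating by P, we get:

e^{tB} =
  [exp(2*t), t*exp(2*t), -4*t*exp(2*t)]
  [0, exp(2*t), 0]
  [0, 0, exp(2*t)]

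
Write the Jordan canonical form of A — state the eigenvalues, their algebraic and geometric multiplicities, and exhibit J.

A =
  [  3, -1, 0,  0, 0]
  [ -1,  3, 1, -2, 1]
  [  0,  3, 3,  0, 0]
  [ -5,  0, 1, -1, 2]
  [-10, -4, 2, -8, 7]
J_3(3) ⊕ J_2(3)

The characteristic polynomial is
  det(x·I − A) = x^5 - 15*x^4 + 90*x^3 - 270*x^2 + 405*x - 243 = (x - 3)^5

Eigenvalues and multiplicities (the geometric multiplicity of λ is n − rank(A − λI), which equals the number of Jordan blocks for λ):
  λ = 3: algebraic multiplicity = 5, geometric multiplicity = 2

Determining the block sizes for each eigenvalue:
  λ = 3: with am = 5 and gm = 2, the partition is not yet determined (e.g. several partitions of 5 into 2 parts exist). Let N = A − (3)·I. Computing rank(N^1) = 3, rank(N^2) = 1, rank(N^3) = 0; the number of blocks of size ≥ j is rank(N^{j−1}) − rank(N^j), giving [2, 2, 1]. So we have 1 block(s) of size 3, 1 block(s) of size 2 → block sizes [3, 2]

Assembling the blocks gives a Jordan form
J =
  [3, 1, 0, 0, 0]
  [0, 3, 1, 0, 0]
  [0, 0, 3, 0, 0]
  [0, 0, 0, 3, 1]
  [0, 0, 0, 0, 3]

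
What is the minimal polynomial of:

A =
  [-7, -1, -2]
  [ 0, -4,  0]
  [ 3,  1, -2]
x^2 + 9*x + 20

The characteristic polynomial is χ_A(x) = (x + 4)^2*(x + 5), so the eigenvalues are known. The minimal polynomial is
  m_A(x) = Π_λ (x − λ)^{k_λ}
where k_λ is the size of the *largest* Jordan block for λ (equivalently, the smallest k with (A − λI)^k v = 0 for every generalised eigenvector v of λ).

  λ = -5: largest Jordan block has size 1, contributing (x + 5)
  λ = -4: largest Jordan block has size 1, contributing (x + 4)

So m_A(x) = (x + 4)*(x + 5) = x^2 + 9*x + 20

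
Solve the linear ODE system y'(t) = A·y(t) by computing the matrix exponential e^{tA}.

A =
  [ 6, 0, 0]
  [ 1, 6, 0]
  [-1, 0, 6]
e^{tA} =
  [exp(6*t), 0, 0]
  [t*exp(6*t), exp(6*t), 0]
  [-t*exp(6*t), 0, exp(6*t)]

Strategy: write A = P · J · P⁻¹ where J is a Jordan canonical form, so e^{tA} = P · e^{tJ} · P⁻¹, and e^{tJ} can be computed block-by-block.

A has Jordan form
J =
  [6, 1, 0]
  [0, 6, 0]
  [0, 0, 6]
(up to reordering of blocks).

Per-block formulas:
  For a 1×1 block at λ = 6: exp(t · [6]) = [e^(6t)].
  For a 2×2 Jordan block J_2(6): exp(t · J_2(6)) = e^(6t)·(I + t·N), where N is the 2×2 nilpotent shift.

After assembling e^{tJ} and conjugating by P, we get:

e^{tA} =
  [exp(6*t), 0, 0]
  [t*exp(6*t), exp(6*t), 0]
  [-t*exp(6*t), 0, exp(6*t)]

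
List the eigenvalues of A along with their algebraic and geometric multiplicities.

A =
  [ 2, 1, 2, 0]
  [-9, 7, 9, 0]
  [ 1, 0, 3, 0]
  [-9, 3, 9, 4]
λ = 4: alg = 4, geom = 2

Step 1 — factor the characteristic polynomial to read off the algebraic multiplicities:
  χ_A(x) = (x - 4)^4

Step 2 — compute geometric multiplicities via the rank-nullity identity g(λ) = n − rank(A − λI):
  rank(A − (4)·I) = 2, so dim ker(A − (4)·I) = n − 2 = 2

Summary:
  λ = 4: algebraic multiplicity = 4, geometric multiplicity = 2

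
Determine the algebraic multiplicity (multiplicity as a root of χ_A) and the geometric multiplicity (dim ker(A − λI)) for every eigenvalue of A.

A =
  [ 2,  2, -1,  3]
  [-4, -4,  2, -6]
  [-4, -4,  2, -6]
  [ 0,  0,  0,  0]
λ = 0: alg = 4, geom = 3

Step 1 — factor the characteristic polynomial to read off the algebraic multiplicities:
  χ_A(x) = x^4

Step 2 — compute geometric multiplicities via the rank-nullity identity g(λ) = n − rank(A − λI):
  rank(A − (0)·I) = 1, so dim ker(A − (0)·I) = n − 1 = 3

Summary:
  λ = 0: algebraic multiplicity = 4, geometric multiplicity = 3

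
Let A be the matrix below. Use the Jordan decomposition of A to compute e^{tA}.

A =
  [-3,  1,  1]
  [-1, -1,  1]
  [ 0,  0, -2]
e^{tA} =
  [-t*exp(-2*t) + exp(-2*t), t*exp(-2*t), t*exp(-2*t)]
  [-t*exp(-2*t), t*exp(-2*t) + exp(-2*t), t*exp(-2*t)]
  [0, 0, exp(-2*t)]

Strategy: write A = P · J · P⁻¹ where J is a Jordan canonical form, so e^{tA} = P · e^{tJ} · P⁻¹, and e^{tJ} can be computed block-by-block.

A has Jordan form
J =
  [-2,  1,  0]
  [ 0, -2,  0]
  [ 0,  0, -2]
(up to reordering of blocks).

Per-block formulas:
  For a 2×2 Jordan block J_2(-2): exp(t · J_2(-2)) = e^(-2t)·(I + t·N), where N is the 2×2 nilpotent shift.
  For a 1×1 block at λ = -2: exp(t · [-2]) = [e^(-2t)].

After assembling e^{tJ} and conjugating by P, we get:

e^{tA} =
  [-t*exp(-2*t) + exp(-2*t), t*exp(-2*t), t*exp(-2*t)]
  [-t*exp(-2*t), t*exp(-2*t) + exp(-2*t), t*exp(-2*t)]
  [0, 0, exp(-2*t)]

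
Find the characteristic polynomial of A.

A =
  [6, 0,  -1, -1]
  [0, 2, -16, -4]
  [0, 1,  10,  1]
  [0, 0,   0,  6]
x^4 - 24*x^3 + 216*x^2 - 864*x + 1296

Expanding det(x·I − A) (e.g. by cofactor expansion or by noting that A is similar to its Jordan form J, which has the same characteristic polynomial as A) gives
  χ_A(x) = x^4 - 24*x^3 + 216*x^2 - 864*x + 1296
which factors as (x - 6)^4. The eigenvalues (with algebraic multiplicities) are λ = 6 with multiplicity 4.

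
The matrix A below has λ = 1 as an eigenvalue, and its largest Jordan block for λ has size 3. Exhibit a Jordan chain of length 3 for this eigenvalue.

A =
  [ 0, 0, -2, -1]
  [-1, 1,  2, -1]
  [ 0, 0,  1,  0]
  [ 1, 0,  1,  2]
A Jordan chain for λ = 1 of length 3:
v_1 = (1, 1, 0, -1)ᵀ
v_2 = (-2, 2, 0, 1)ᵀ
v_3 = (0, 0, 1, 0)ᵀ

Let N = A − (1)·I. We want v_3 with N^3 v_3 = 0 but N^2 v_3 ≠ 0; then v_{j-1} := N · v_j for j = 3, …, 2.

Pick v_3 = (0, 0, 1, 0)ᵀ.
Then v_2 = N · v_3 = (-2, 2, 0, 1)ᵀ.
Then v_1 = N · v_2 = (1, 1, 0, -1)ᵀ.

Sanity check: (A − (1)·I) v_1 = (0, 0, 0, 0)ᵀ = 0. ✓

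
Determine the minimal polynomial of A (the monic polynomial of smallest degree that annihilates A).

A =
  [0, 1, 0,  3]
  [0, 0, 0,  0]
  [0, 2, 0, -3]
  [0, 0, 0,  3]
x^3 - 3*x^2

The characteristic polynomial is χ_A(x) = x^3*(x - 3), so the eigenvalues are known. The minimal polynomial is
  m_A(x) = Π_λ (x − λ)^{k_λ}
where k_λ is the size of the *largest* Jordan block for λ (equivalently, the smallest k with (A − λI)^k v = 0 for every generalised eigenvector v of λ).

  λ = 0: largest Jordan block has size 2, contributing (x − 0)^2
  λ = 3: largest Jordan block has size 1, contributing (x − 3)

So m_A(x) = x^2*(x - 3) = x^3 - 3*x^2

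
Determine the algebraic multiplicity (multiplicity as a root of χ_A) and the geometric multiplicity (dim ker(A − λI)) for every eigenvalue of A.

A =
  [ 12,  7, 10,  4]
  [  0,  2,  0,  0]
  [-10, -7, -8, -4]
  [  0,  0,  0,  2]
λ = 2: alg = 4, geom = 3

Step 1 — factor the characteristic polynomial to read off the algebraic multiplicities:
  χ_A(x) = (x - 2)^4

Step 2 — compute geometric multiplicities via the rank-nullity identity g(λ) = n − rank(A − λI):
  rank(A − (2)·I) = 1, so dim ker(A − (2)·I) = n − 1 = 3

Summary:
  λ = 2: algebraic multiplicity = 4, geometric multiplicity = 3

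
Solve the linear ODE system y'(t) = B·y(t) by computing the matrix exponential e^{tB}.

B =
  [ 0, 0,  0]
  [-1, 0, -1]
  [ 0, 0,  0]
e^{tB} =
  [1, 0, 0]
  [-t, 1, -t]
  [0, 0, 1]

Strategy: write B = P · J · P⁻¹ where J is a Jordan canonical form, so e^{tB} = P · e^{tJ} · P⁻¹, and e^{tJ} can be computed block-by-block.

B has Jordan form
J =
  [0, 1, 0]
  [0, 0, 0]
  [0, 0, 0]
(up to reordering of blocks).

Per-block formulas:
  For a 2×2 Jordan block J_2(0): exp(t · J_2(0)) = e^(0t)·(I + t·N), where N is the 2×2 nilpotent shift.
  For a 1×1 block at λ = 0: exp(t · [0]) = [e^(0t)].

After assembling e^{tJ} and conjugating by P, we get:

e^{tB} =
  [1, 0, 0]
  [-t, 1, -t]
  [0, 0, 1]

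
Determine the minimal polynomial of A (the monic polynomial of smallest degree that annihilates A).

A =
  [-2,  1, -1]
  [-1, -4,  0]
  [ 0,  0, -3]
x^3 + 9*x^2 + 27*x + 27

The characteristic polynomial is χ_A(x) = (x + 3)^3, so the eigenvalues are known. The minimal polynomial is
  m_A(x) = Π_λ (x − λ)^{k_λ}
where k_λ is the size of the *largest* Jordan block for λ (equivalently, the smallest k with (A − λI)^k v = 0 for every generalised eigenvector v of λ).

  λ = -3: largest Jordan block has size 3, contributing (x + 3)^3

So m_A(x) = (x + 3)^3 = x^3 + 9*x^2 + 27*x + 27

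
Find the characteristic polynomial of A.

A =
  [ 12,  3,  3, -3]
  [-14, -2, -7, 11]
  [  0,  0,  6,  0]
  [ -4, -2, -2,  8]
x^4 - 24*x^3 + 216*x^2 - 864*x + 1296

Expanding det(x·I − A) (e.g. by cofactor expansion or by noting that A is similar to its Jordan form J, which has the same characteristic polynomial as A) gives
  χ_A(x) = x^4 - 24*x^3 + 216*x^2 - 864*x + 1296
which factors as (x - 6)^4. The eigenvalues (with algebraic multiplicities) are λ = 6 with multiplicity 4.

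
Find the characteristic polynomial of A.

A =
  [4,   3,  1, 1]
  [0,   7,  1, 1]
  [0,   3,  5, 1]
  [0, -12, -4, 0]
x^4 - 16*x^3 + 96*x^2 - 256*x + 256

Expanding det(x·I − A) (e.g. by cofactor expansion or by noting that A is similar to its Jordan form J, which has the same characteristic polynomial as A) gives
  χ_A(x) = x^4 - 16*x^3 + 96*x^2 - 256*x + 256
which factors as (x - 4)^4. The eigenvalues (with algebraic multiplicities) are λ = 4 with multiplicity 4.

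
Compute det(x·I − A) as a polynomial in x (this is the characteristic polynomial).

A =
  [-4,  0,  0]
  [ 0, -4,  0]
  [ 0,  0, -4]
x^3 + 12*x^2 + 48*x + 64

Expanding det(x·I − A) (e.g. by cofactor expansion or by noting that A is similar to its Jordan form J, which has the same characteristic polynomial as A) gives
  χ_A(x) = x^3 + 12*x^2 + 48*x + 64
which factors as (x + 4)^3. The eigenvalues (with algebraic multiplicities) are λ = -4 with multiplicity 3.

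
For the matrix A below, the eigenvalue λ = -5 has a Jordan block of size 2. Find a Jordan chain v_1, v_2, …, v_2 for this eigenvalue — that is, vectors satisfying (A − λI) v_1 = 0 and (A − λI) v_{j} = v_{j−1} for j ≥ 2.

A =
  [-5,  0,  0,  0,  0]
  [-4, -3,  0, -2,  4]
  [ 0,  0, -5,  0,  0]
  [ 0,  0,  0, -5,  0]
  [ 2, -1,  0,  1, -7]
A Jordan chain for λ = -5 of length 2:
v_1 = (0, -4, 0, 0, 2)ᵀ
v_2 = (1, 0, 0, 0, 0)ᵀ

Let N = A − (-5)·I. We want v_2 with N^2 v_2 = 0 but N^1 v_2 ≠ 0; then v_{j-1} := N · v_j for j = 2, …, 2.

Pick v_2 = (1, 0, 0, 0, 0)ᵀ.
Then v_1 = N · v_2 = (0, -4, 0, 0, 2)ᵀ.

Sanity check: (A − (-5)·I) v_1 = (0, 0, 0, 0, 0)ᵀ = 0. ✓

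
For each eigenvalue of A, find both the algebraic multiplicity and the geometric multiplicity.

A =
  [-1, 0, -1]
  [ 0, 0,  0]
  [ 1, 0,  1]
λ = 0: alg = 3, geom = 2

Step 1 — factor the characteristic polynomial to read off the algebraic multiplicities:
  χ_A(x) = x^3

Step 2 — compute geometric multiplicities via the rank-nullity identity g(λ) = n − rank(A − λI):
  rank(A − (0)·I) = 1, so dim ker(A − (0)·I) = n − 1 = 2

Summary:
  λ = 0: algebraic multiplicity = 3, geometric multiplicity = 2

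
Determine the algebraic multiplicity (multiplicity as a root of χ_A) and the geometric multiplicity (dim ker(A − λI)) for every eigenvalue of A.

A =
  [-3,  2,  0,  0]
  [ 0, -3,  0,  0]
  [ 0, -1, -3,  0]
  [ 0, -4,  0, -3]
λ = -3: alg = 4, geom = 3

Step 1 — factor the characteristic polynomial to read off the algebraic multiplicities:
  χ_A(x) = (x + 3)^4

Step 2 — compute geometric multiplicities via the rank-nullity identity g(λ) = n − rank(A − λI):
  rank(A − (-3)·I) = 1, so dim ker(A − (-3)·I) = n − 1 = 3

Summary:
  λ = -3: algebraic multiplicity = 4, geometric multiplicity = 3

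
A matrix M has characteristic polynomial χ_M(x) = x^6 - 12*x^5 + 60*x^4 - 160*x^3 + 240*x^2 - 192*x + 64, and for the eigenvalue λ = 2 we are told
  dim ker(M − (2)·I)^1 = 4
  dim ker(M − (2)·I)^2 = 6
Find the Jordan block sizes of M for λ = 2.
Block sizes for λ = 2: [2, 2, 1, 1]

From the dimensions of kernels of powers, the number of Jordan blocks of size at least j is d_j − d_{j−1} where d_j = dim ker(N^j) (with d_0 = 0). Computing the differences gives [4, 2].
The number of blocks of size exactly k is (#blocks of size ≥ k) − (#blocks of size ≥ k + 1), so the partition is: 2 block(s) of size 1, 2 block(s) of size 2.
In nonincreasing order the block sizes are [2, 2, 1, 1].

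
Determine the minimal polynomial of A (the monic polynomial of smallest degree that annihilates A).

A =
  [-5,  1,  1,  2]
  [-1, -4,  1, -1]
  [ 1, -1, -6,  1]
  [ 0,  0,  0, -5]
x^3 + 15*x^2 + 75*x + 125

The characteristic polynomial is χ_A(x) = (x + 5)^4, so the eigenvalues are known. The minimal polynomial is
  m_A(x) = Π_λ (x − λ)^{k_λ}
where k_λ is the size of the *largest* Jordan block for λ (equivalently, the smallest k with (A − λI)^k v = 0 for every generalised eigenvector v of λ).

  λ = -5: largest Jordan block has size 3, contributing (x + 5)^3

So m_A(x) = (x + 5)^3 = x^3 + 15*x^2 + 75*x + 125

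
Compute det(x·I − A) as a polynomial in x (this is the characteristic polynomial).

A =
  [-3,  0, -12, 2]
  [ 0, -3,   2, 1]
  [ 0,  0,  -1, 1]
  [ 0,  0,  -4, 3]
x^4 + 4*x^3 - 2*x^2 - 12*x + 9

Expanding det(x·I − A) (e.g. by cofactor expansion or by noting that A is similar to its Jordan form J, which has the same characteristic polynomial as A) gives
  χ_A(x) = x^4 + 4*x^3 - 2*x^2 - 12*x + 9
which factors as (x - 1)^2*(x + 3)^2. The eigenvalues (with algebraic multiplicities) are λ = -3 with multiplicity 2, λ = 1 with multiplicity 2.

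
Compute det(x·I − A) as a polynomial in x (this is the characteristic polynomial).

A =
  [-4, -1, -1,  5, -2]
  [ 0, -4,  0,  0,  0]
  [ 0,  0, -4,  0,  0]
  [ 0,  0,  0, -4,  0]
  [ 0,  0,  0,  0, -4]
x^5 + 20*x^4 + 160*x^3 + 640*x^2 + 1280*x + 1024

Expanding det(x·I − A) (e.g. by cofactor expansion or by noting that A is similar to its Jordan form J, which has the same characteristic polynomial as A) gives
  χ_A(x) = x^5 + 20*x^4 + 160*x^3 + 640*x^2 + 1280*x + 1024
which factors as (x + 4)^5. The eigenvalues (with algebraic multiplicities) are λ = -4 with multiplicity 5.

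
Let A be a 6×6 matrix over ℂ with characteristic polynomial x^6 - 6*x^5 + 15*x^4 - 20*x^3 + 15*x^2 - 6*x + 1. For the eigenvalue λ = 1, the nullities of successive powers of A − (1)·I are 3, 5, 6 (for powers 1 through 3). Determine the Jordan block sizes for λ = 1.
Block sizes for λ = 1: [3, 2, 1]

From the dimensions of kernels of powers, the number of Jordan blocks of size at least j is d_j − d_{j−1} where d_j = dim ker(N^j) (with d_0 = 0). Computing the differences gives [3, 2, 1].
The number of blocks of size exactly k is (#blocks of size ≥ k) − (#blocks of size ≥ k + 1), so the partition is: 1 block(s) of size 1, 1 block(s) of size 2, 1 block(s) of size 3.
In nonincreasing order the block sizes are [3, 2, 1].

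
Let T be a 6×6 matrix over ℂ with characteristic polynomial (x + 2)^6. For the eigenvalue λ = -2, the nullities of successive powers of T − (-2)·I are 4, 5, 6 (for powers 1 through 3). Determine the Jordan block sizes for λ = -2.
Block sizes for λ = -2: [3, 1, 1, 1]

From the dimensions of kernels of powers, the number of Jordan blocks of size at least j is d_j − d_{j−1} where d_j = dim ker(N^j) (with d_0 = 0). Computing the differences gives [4, 1, 1].
The number of blocks of size exactly k is (#blocks of size ≥ k) − (#blocks of size ≥ k + 1), so the partition is: 3 block(s) of size 1, 1 block(s) of size 3.
In nonincreasing order the block sizes are [3, 1, 1, 1].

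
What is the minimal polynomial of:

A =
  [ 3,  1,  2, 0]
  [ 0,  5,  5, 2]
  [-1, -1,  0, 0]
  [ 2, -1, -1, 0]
x^3 - 6*x^2 + 12*x - 8

The characteristic polynomial is χ_A(x) = (x - 2)^4, so the eigenvalues are known. The minimal polynomial is
  m_A(x) = Π_λ (x − λ)^{k_λ}
where k_λ is the size of the *largest* Jordan block for λ (equivalently, the smallest k with (A − λI)^k v = 0 for every generalised eigenvector v of λ).

  λ = 2: largest Jordan block has size 3, contributing (x − 2)^3

So m_A(x) = (x - 2)^3 = x^3 - 6*x^2 + 12*x - 8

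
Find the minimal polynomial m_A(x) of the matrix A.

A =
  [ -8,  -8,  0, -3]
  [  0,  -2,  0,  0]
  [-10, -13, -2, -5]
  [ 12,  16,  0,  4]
x^2 + 4*x + 4

The characteristic polynomial is χ_A(x) = (x + 2)^4, so the eigenvalues are known. The minimal polynomial is
  m_A(x) = Π_λ (x − λ)^{k_λ}
where k_λ is the size of the *largest* Jordan block for λ (equivalently, the smallest k with (A − λI)^k v = 0 for every generalised eigenvector v of λ).

  λ = -2: largest Jordan block has size 2, contributing (x + 2)^2

So m_A(x) = (x + 2)^2 = x^2 + 4*x + 4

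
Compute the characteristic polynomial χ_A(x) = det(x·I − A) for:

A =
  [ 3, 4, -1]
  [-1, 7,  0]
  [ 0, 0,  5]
x^3 - 15*x^2 + 75*x - 125

Expanding det(x·I − A) (e.g. by cofactor expansion or by noting that A is similar to its Jordan form J, which has the same characteristic polynomial as A) gives
  χ_A(x) = x^3 - 15*x^2 + 75*x - 125
which factors as (x - 5)^3. The eigenvalues (with algebraic multiplicities) are λ = 5 with multiplicity 3.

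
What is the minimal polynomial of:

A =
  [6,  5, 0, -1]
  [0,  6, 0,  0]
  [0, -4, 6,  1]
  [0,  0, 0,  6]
x^2 - 12*x + 36

The characteristic polynomial is χ_A(x) = (x - 6)^4, so the eigenvalues are known. The minimal polynomial is
  m_A(x) = Π_λ (x − λ)^{k_λ}
where k_λ is the size of the *largest* Jordan block for λ (equivalently, the smallest k with (A − λI)^k v = 0 for every generalised eigenvector v of λ).

  λ = 6: largest Jordan block has size 2, contributing (x − 6)^2

So m_A(x) = (x - 6)^2 = x^2 - 12*x + 36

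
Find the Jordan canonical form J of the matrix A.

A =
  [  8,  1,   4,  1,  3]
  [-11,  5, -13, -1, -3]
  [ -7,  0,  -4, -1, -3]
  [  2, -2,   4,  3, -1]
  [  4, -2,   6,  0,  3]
J_3(3) ⊕ J_2(3)

The characteristic polynomial is
  det(x·I − A) = x^5 - 15*x^4 + 90*x^3 - 270*x^2 + 405*x - 243 = (x - 3)^5

Eigenvalues and multiplicities (the geometric multiplicity of λ is n − rank(A − λI), which equals the number of Jordan blocks for λ):
  λ = 3: algebraic multiplicity = 5, geometric multiplicity = 2

Determining the block sizes for each eigenvalue:
  λ = 3: with am = 5 and gm = 2, the partition is not yet determined (e.g. several partitions of 5 into 2 parts exist). Let N = A − (3)·I. Computing rank(N^1) = 3, rank(N^2) = 1, rank(N^3) = 0; the number of blocks of size ≥ j is rank(N^{j−1}) − rank(N^j), giving [2, 2, 1]. So we have 1 block(s) of size 3, 1 block(s) of size 2 → block sizes [3, 2]

Assembling the blocks gives a Jordan form
J =
  [3, 1, 0, 0, 0]
  [0, 3, 1, 0, 0]
  [0, 0, 3, 0, 0]
  [0, 0, 0, 3, 1]
  [0, 0, 0, 0, 3]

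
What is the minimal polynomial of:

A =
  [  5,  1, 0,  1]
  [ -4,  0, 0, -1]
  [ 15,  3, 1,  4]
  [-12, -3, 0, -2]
x^2 - 2*x + 1

The characteristic polynomial is χ_A(x) = (x - 1)^4, so the eigenvalues are known. The minimal polynomial is
  m_A(x) = Π_λ (x − λ)^{k_λ}
where k_λ is the size of the *largest* Jordan block for λ (equivalently, the smallest k with (A − λI)^k v = 0 for every generalised eigenvector v of λ).

  λ = 1: largest Jordan block has size 2, contributing (x − 1)^2

So m_A(x) = (x - 1)^2 = x^2 - 2*x + 1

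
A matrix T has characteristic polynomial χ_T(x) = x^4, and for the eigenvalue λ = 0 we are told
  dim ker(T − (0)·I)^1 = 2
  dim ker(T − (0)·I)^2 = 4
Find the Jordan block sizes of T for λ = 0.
Block sizes for λ = 0: [2, 2]

From the dimensions of kernels of powers, the number of Jordan blocks of size at least j is d_j − d_{j−1} where d_j = dim ker(N^j) (with d_0 = 0). Computing the differences gives [2, 2].
The number of blocks of size exactly k is (#blocks of size ≥ k) − (#blocks of size ≥ k + 1), so the partition is: 2 block(s) of size 2.
In nonincreasing order the block sizes are [2, 2].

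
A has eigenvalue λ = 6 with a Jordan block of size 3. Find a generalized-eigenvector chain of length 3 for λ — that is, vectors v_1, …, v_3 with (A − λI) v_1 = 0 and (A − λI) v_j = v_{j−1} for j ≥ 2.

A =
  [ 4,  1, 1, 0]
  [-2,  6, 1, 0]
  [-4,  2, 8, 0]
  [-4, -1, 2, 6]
A Jordan chain for λ = 6 of length 3:
v_1 = (-2, 0, -4, 2)ᵀ
v_2 = (-2, -2, -4, -4)ᵀ
v_3 = (1, 0, 0, 0)ᵀ

Let N = A − (6)·I. We want v_3 with N^3 v_3 = 0 but N^2 v_3 ≠ 0; then v_{j-1} := N · v_j for j = 3, …, 2.

Pick v_3 = (1, 0, 0, 0)ᵀ.
Then v_2 = N · v_3 = (-2, -2, -4, -4)ᵀ.
Then v_1 = N · v_2 = (-2, 0, -4, 2)ᵀ.

Sanity check: (A − (6)·I) v_1 = (0, 0, 0, 0)ᵀ = 0. ✓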